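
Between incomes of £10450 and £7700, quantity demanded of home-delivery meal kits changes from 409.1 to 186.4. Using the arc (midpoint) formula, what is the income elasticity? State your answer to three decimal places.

ΔQ = 186.4 − 409.1 = -222.7; midpoint Q̄ = (409.1 + 186.4)/2 = 297.75.
ΔI = 7700 − 10450 = -2750; midpoint Ī = (10450 + 7700)/2 = 9075.
η = (ΔQ/Q̄) ÷ (ΔI/Ī) = (-222.7/297.75) ÷ (-2750/9075) = 2.468.

2.468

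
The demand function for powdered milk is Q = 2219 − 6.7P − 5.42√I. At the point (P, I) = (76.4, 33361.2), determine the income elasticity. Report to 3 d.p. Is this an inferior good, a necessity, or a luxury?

At P = 76.4, I = 33361.2: Q = 717.154.
Holding P constant, ∂Q/∂I = -5.42/(2√I) = -0.0148371.
η_I = (∂Q/∂I)·(I/Q) = -0.0148371 × (33361.2/717.154) = -0.690.
Since η < 0, this is an inferior good.

-0.690 (inferior good)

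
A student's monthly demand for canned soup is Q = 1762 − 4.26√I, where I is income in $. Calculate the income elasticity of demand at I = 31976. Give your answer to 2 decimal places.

-0.38

At I = 31976: Q = 1000.234.
dQ/dI = -4.26/(2√I) = -0.0119115 at this income.
η = (dQ/dI)·(I/Q) = -0.0119115 × (31976/1000.234) = -0.38.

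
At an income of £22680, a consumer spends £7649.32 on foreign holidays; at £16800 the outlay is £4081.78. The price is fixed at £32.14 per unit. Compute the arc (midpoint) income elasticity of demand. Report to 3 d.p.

With a constant price, Q₁ = 7649.32/32.14 = 238.000 and Q₂ = 4081.78/32.14 = 127.000 (equivalently, work directly with expenditure since P cancels).
Midpoint %ΔQ = (4081.78 − 7649.32)/5865.55 = -0.60822; midpoint %ΔI = (16800 − 22680)/19740 = -0.29787.
η = -0.60822 / -0.29787 = 2.042.

2.042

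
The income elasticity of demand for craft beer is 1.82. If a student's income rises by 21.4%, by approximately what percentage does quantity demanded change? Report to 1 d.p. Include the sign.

38.9%

%ΔQ ≈ η × %ΔI = 1.82 × 21.4% = 38.9%.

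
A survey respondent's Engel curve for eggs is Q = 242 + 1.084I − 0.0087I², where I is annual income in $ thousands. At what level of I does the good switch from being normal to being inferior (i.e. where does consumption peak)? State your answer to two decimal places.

62.30

dQ/dI = 1.084 − 0.0174I.
The good is inferior where dQ/dI < 0. Setting dQ/dI = 0 gives I = 1.084 / 0.0174 = 62.30.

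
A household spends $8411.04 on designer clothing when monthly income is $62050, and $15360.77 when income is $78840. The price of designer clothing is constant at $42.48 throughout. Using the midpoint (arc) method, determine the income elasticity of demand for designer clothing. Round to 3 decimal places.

2.453

With a constant price, Q₁ = 8411.04/42.48 = 198.000 and Q₂ = 15360.77/42.48 = 361.600 (equivalently, work directly with expenditure since P cancels).
Midpoint %ΔQ = (15360.77 − 8411.04)/11885.91 = 0.58470; midpoint %ΔI = (78840 − 62050)/70445 = 0.23834.
η = 0.58470 / 0.23834 = 2.453.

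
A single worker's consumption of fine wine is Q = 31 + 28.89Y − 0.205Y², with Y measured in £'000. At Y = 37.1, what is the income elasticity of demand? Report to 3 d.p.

At Y = 37.1: Q = 820.6549.
dQ/dY = 28.89 − 0.41Y = 13.67900.
η = (dQ/dY)·(Y/Q) = 13.67900 × (37.1/820.6549) = 0.618.

0.618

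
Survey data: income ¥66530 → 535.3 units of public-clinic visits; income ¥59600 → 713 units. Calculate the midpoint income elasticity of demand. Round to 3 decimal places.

ΔQ = 713 − 535.3 = 177.7; midpoint Q̄ = (535.3 + 713)/2 = 624.15.
ΔI = 59600 − 66530 = -6930; midpoint Ī = (66530 + 59600)/2 = 63065.
η = (ΔQ/Q̄) ÷ (ΔI/Ī) = (177.7/624.15) ÷ (-6930/63065) = -2.591.

-2.591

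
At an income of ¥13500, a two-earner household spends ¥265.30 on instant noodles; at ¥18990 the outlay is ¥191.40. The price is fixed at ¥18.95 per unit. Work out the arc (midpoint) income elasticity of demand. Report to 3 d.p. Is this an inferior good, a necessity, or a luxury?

With a constant price, Q₁ = 265.30/18.95 = 14.000 and Q₂ = 191.40/18.95 = 10.100 (equivalently, work directly with expenditure since P cancels).
Midpoint %ΔQ = (191.40 − 265.30)/228.35 = -0.32363; midpoint %ΔI = (18990 − 13500)/16245 = 0.33795.
η = -0.32363 / 0.33795 = -0.958.
η < 0 ⇒ inferior good.

-0.958 (inferior good)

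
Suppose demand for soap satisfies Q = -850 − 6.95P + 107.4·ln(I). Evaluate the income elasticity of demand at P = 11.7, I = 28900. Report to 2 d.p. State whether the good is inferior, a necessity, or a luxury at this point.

At P = 11.7, I = 28900: Q = 171.855.
Holding P constant, ∂Q/∂I = 107.4/I = 0.00371626.
η_I = (∂Q/∂I)·(I/Q) = 0.00371626 × (28900/171.855) = 0.62.
Since 0 < η < 1, this is a necessity.

0.62 (necessity)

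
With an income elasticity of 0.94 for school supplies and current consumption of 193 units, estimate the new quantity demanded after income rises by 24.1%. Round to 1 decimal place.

%ΔQ ≈ η × %ΔI = 0.94 × 24.1% = 22.654%.
New Q ≈ 193 × (1 + 0.22654) = 236.7.

236.7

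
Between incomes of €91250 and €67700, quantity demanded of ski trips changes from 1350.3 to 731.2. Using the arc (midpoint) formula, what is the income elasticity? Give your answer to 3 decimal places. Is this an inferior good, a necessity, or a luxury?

ΔQ = 731.2 − 1350.3 = -619.1; midpoint Q̄ = (1350.3 + 731.2)/2 = 1040.75.
ΔI = 67700 − 91250 = -23550; midpoint Ī = (91250 + 67700)/2 = 79475.
η = (ΔQ/Q̄) ÷ (ΔI/Ī) = (-619.1/1040.75) ÷ (-23550/79475) = 2.007.
η > 1 ⇒ luxury.

2.007 (luxury)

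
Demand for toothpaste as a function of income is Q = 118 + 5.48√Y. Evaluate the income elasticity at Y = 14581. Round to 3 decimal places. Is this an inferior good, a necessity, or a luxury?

At Y = 14581: Q = 779.720.
dQ/dY = 5.48/(2√Y) = 0.0226912 at this income.
η = (dQ/dY)·(Y/Q) = 0.0226912 × (14581/779.720) = 0.424.
Since 0 < η < 1, the good is a necessity.

0.424 (necessity)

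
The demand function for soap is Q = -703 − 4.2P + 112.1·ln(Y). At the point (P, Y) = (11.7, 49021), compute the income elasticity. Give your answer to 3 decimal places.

At P = 11.7, Y = 49021: Q = 458.540.
Holding P constant, ∂Q/∂Y = 112.1/Y = 0.00228678.
η_Y = (∂Q/∂Y)·(Y/Q) = 0.00228678 × (49021/458.540) = 0.244.

0.244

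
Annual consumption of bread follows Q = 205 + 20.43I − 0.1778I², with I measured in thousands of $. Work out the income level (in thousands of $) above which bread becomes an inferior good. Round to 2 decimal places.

dQ/dI = 20.43 − 0.3556I.
The good is inferior where dQ/dI < 0. Setting dQ/dI = 0 gives I = 20.43 / 0.3556 = 57.45.

57.45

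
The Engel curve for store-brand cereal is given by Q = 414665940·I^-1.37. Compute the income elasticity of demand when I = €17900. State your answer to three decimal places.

For Q = A·I^β the income elasticity is constant and equal to β.
Here β = -1.37, so η = -1.370.

-1.370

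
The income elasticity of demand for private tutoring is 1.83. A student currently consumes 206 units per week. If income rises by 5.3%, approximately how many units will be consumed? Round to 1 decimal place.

%ΔQ ≈ η × %ΔI = 1.83 × 5.3% = 9.699%.
New Q ≈ 206 × (1 + 0.09699) = 226.0.

226.0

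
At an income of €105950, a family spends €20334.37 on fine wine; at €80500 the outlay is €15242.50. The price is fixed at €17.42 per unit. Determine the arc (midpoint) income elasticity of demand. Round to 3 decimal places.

1.049

With a constant price, Q₁ = 20334.37/17.42 = 1167.300 and Q₂ = 15242.50/17.42 = 875.000 (equivalently, work directly with expenditure since P cancels).
Midpoint %ΔQ = (15242.50 − 20334.37)/17788.43 = -0.28625; midpoint %ΔI = (80500 − 105950)/93225 = -0.27300.
η = -0.28625 / -0.27300 = 1.049.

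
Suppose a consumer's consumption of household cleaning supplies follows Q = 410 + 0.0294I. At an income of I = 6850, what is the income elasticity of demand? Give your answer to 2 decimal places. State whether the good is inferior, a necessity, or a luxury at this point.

At I = 6850: Q = 611.390.
dQ/dI = 0.0294.
η = (dQ/dI)·(I/Q) = 0.0294 × (6850/611.390) = 0.33.
Since 0 < η < 1, the good is a necessity.

0.33 (necessity)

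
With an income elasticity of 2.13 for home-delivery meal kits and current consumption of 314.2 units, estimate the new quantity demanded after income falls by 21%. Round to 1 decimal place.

%ΔQ ≈ η × %ΔI = 2.13 × (-21%) = -44.73%.
New Q ≈ 314.2 × (1 − 0.4473) = 173.7.

173.7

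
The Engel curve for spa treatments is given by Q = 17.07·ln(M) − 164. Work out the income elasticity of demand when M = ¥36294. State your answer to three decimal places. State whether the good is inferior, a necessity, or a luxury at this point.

At M = 36294: Q = 15.225.
dQ/dM = 17.07/M = 0.000470326 at this income.
η = (dQ/dM)·(M/Q) = 0.000470326 × (36294/15.225) = 1.121.
Since η > 1, the good is a luxury.

1.121 (luxury)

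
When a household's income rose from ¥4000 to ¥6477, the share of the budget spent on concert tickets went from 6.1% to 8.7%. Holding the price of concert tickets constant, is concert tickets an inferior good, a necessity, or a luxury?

luxury

The budget share rises as income rises, so η > 1.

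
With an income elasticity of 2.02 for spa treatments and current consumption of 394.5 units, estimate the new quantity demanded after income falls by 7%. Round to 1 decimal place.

338.7

%ΔQ ≈ η × %ΔI = 2.02 × (-7%) = -14.14%.
New Q ≈ 394.5 × (1 − 0.1414) = 338.7.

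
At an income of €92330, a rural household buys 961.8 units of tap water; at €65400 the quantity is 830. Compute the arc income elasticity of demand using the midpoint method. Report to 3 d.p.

ΔQ = 830 − 961.8 = -131.8; midpoint Q̄ = (961.8 + 830)/2 = 895.9.
ΔI = 65400 − 92330 = -26930; midpoint Ī = (92330 + 65400)/2 = 78865.
η = (ΔQ/Q̄) ÷ (ΔI/Ī) = (-131.8/895.9) ÷ (-26930/78865) = 0.431.

0.431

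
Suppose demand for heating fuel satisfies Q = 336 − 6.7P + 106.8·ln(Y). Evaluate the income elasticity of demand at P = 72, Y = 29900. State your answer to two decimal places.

At P = 72, Y = 29900: Q = 954.240.
Holding P constant, ∂Q/∂Y = 106.8/Y = 0.00357191.
η_Y = (∂Q/∂Y)·(Y/Q) = 0.00357191 × (29900/954.240) = 0.11.

0.11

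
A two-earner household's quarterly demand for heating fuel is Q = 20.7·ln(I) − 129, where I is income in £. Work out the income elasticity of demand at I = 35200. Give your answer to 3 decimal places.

At I = 35200: Q = 87.704.
dQ/dI = 20.7/I = 0.000588068 at this income.
η = (dQ/dI)·(I/Q) = 0.000588068 × (35200/87.704) = 0.236.

0.236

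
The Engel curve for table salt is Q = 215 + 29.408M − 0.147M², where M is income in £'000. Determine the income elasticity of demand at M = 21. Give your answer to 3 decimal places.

At M = 21: Q = 767.7410.
dQ/dM = 29.408 − 0.294M = 23.23400.
η = (dQ/dM)·(M/Q) = 23.23400 × (21/767.7410) = 0.636.

0.636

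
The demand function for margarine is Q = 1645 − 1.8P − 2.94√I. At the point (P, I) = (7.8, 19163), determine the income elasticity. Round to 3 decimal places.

-0.166

At P = 7.8, I = 19163: Q = 1223.974.
Holding P constant, ∂Q/∂I = -2.94/(2√I) = -0.010619.
η_I = (∂Q/∂I)·(I/Q) = -0.010619 × (19163/1223.974) = -0.166.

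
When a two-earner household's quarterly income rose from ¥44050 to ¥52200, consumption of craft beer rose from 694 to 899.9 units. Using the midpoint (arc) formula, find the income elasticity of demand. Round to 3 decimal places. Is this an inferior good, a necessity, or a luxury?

1.526 (luxury)

ΔQ = 899.9 − 694 = 205.9; midpoint Q̄ = (694 + 899.9)/2 = 796.95.
ΔI = 52200 − 44050 = 8150; midpoint Ī = (44050 + 52200)/2 = 48125.
η = (ΔQ/Q̄) ÷ (ΔI/Ī) = (205.9/796.95) ÷ (8150/48125) = 1.526.
η > 1 ⇒ luxury.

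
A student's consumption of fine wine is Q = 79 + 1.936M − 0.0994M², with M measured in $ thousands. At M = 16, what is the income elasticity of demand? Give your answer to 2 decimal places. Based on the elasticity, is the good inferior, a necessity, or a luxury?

At M = 16: Q = 84.5296.
dQ/dM = 1.936 − 0.1988M = -1.24480.
η = (dQ/dM)·(M/Q) = -1.24480 × (16/84.5296) = -0.24.
η < 0 ⇒ inferior good.

-0.24 (inferior good)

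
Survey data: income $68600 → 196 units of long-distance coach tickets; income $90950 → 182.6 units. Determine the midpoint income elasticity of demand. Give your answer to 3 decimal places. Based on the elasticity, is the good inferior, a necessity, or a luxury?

-0.253 (inferior good)

ΔQ = 182.6 − 196 = -13.4; midpoint Q̄ = (196 + 182.6)/2 = 189.3.
ΔI = 90950 − 68600 = 22350; midpoint Ī = (68600 + 90950)/2 = 79775.
η = (ΔQ/Q̄) ÷ (ΔI/Ī) = (-13.4/189.3) ÷ (22350/79775) = -0.253.
η < 0 ⇒ inferior good.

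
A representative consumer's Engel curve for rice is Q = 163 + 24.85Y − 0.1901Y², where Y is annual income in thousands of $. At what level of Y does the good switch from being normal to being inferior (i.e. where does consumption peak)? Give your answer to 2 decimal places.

65.36

dQ/dY = 24.85 − 0.3802Y.
The good is inferior where dQ/dY < 0. Setting dQ/dY = 0 gives Y = 24.85 / 0.3802 = 65.36.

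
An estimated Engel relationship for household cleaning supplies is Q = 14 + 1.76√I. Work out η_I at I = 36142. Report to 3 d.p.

0.480

At I = 36142: Q = 348.594.
dQ/dI = 1.76/(2√I) = 0.00462889 at this income.
η = (dQ/dI)·(I/Q) = 0.00462889 × (36142/348.594) = 0.480.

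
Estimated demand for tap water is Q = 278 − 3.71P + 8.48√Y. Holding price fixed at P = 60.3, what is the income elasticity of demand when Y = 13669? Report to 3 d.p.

At P = 60.3, Y = 13669: Q = 1045.722.
Holding P constant, ∂Q/∂Y = 8.48/(2√Y) = 0.0362658.
η_Y = (∂Q/∂Y)·(Y/Q) = 0.0362658 × (13669/1045.722) = 0.474.

0.474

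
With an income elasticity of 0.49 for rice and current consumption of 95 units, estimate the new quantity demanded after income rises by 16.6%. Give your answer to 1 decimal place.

%ΔQ ≈ η × %ΔI = 0.49 × 16.6% = 8.134%.
New Q ≈ 95 × (1 + 0.08134) = 102.7.

102.7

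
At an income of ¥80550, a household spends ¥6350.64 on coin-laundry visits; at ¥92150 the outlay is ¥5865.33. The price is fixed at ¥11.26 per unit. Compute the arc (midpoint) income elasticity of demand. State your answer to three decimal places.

-0.591

With a constant price, Q₁ = 6350.64/11.26 = 564.000 and Q₂ = 5865.33/11.26 = 520.900 (equivalently, work directly with expenditure since P cancels).
Midpoint %ΔQ = (5865.33 − 6350.64)/6107.99 = -0.07946; midpoint %ΔI = (92150 − 80550)/86350 = 0.13434.
η = -0.07946 / 0.13434 = -0.591.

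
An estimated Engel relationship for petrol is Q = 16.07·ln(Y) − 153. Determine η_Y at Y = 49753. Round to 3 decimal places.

0.773

At Y = 49753: Q = 20.794.
dQ/dY = 16.07/Y = 0.000322996 at this income.
η = (dQ/dY)·(Y/Q) = 0.000322996 × (49753/20.794) = 0.773.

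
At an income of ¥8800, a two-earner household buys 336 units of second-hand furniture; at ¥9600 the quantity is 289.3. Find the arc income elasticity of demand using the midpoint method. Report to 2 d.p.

-1.72

ΔQ = 289.3 − 336 = -46.7; midpoint Q̄ = (336 + 289.3)/2 = 312.65.
ΔI = 9600 − 8800 = 800; midpoint Ī = (8800 + 9600)/2 = 9200.
η = (ΔQ/Q̄) ÷ (ΔI/Ī) = (-46.7/312.65) ÷ (800/9200) = -1.72.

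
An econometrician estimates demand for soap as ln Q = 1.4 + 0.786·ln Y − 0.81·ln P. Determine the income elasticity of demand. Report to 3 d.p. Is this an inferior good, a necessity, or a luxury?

In a log-linear demand, the coefficient on ln Y is the income elasticity.
So η = 0.786.
0 < η < 1 ⇒ necessity.

0.786 (necessity)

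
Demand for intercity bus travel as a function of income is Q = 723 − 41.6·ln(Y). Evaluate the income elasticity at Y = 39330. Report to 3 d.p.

At Y = 39330: Q = 282.883.
dQ/dY = -41.6/Y = -0.00105772 at this income.
η = (dQ/dY)·(Y/Q) = -0.00105772 × (39330/282.883) = -0.147.

-0.147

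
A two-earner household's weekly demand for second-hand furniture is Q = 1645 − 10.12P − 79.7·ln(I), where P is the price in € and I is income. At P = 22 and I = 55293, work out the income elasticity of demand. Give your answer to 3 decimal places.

-0.144

At P = 22, I = 55293: Q = 552.004.
Holding P constant, ∂Q/∂I = -79.7/I = -0.00144141.
η_I = (∂Q/∂I)·(I/Q) = -0.00144141 × (55293/552.004) = -0.144.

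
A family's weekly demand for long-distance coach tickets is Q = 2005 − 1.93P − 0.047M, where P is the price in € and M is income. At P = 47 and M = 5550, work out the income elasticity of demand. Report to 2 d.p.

At P = 47, M = 5550: Q = 1653.440.
Holding P constant, ∂Q/∂M = −0.047.
η_M = (∂Q/∂M)·(M/Q) = -0.047 × (5550/1653.440) = -0.16.

-0.16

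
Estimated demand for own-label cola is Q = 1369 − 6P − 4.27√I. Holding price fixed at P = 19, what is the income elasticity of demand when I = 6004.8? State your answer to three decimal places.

-0.179

At P = 19, I = 6004.8: Q = 924.115.
Holding P constant, ∂Q/∂I = -4.27/(2√I) = -0.0275517.
η_I = (∂Q/∂I)·(I/Q) = -0.0275517 × (6004.8/924.115) = -0.179.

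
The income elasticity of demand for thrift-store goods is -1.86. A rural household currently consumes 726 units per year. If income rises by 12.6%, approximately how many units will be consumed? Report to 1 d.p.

555.9

%ΔQ ≈ η × %ΔI = -1.86 × 12.6% = -23.436%.
New Q ≈ 726 × (1 − 0.23436) = 555.9.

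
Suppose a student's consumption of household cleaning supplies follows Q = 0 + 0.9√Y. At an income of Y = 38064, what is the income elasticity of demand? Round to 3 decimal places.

0.500

At Y = 38064: Q = 175.590.
dQ/dY = 0.9/(2√Y) = 0.00230651 at this income.
η = (dQ/dY)·(Y/Q) = 0.00230651 × (38064/175.590) = 0.500.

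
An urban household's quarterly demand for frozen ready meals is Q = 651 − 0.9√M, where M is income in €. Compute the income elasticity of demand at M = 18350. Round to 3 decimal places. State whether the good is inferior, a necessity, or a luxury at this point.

At M = 18350: Q = 529.084.
dQ/dM = -0.9/(2√M) = -0.00332196 at this income.
η = (dQ/dM)·(M/Q) = -0.00332196 × (18350/529.084) = -0.115.
Since η < 0, the good is an inferior good.

-0.115 (inferior good)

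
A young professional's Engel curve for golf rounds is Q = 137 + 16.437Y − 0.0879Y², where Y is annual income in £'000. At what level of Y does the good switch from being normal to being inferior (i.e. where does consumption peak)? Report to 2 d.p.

dQ/dY = 16.437 − 0.1758Y.
The good is inferior where dQ/dY < 0. Setting dQ/dY = 0 gives Y = 16.437 / 0.1758 = 93.50.

93.50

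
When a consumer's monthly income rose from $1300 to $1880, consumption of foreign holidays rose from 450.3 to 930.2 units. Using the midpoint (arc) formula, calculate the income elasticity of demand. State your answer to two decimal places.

1.91

ΔQ = 930.2 − 450.3 = 479.9; midpoint Q̄ = (450.3 + 930.2)/2 = 690.25.
ΔI = 1880 − 1300 = 580; midpoint Ī = (1300 + 1880)/2 = 1590.
η = (ΔQ/Q̄) ÷ (ΔI/Ī) = (479.9/690.25) ÷ (580/1590) = 1.91.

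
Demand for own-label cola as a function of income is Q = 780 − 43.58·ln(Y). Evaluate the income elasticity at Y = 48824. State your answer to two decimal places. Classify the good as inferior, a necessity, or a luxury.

-0.14 (inferior good)

At Y = 48824: Q = 309.511.
dQ/dY = -43.58/Y = -0.000892594 at this income.
η = (dQ/dY)·(Y/Q) = -0.000892594 × (48824/309.511) = -0.14.
Since η < 0, the good is an inferior good.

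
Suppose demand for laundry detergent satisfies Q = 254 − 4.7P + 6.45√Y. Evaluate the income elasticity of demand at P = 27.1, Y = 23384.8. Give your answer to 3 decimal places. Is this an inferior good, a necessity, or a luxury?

0.443 (necessity)

At P = 27.1, Y = 23384.8: Q = 1112.970.
Holding P constant, ∂Q/∂Y = 6.45/(2√Y) = 0.0210893.
η_Y = (∂Q/∂Y)·(Y/Q) = 0.0210893 × (23384.8/1112.970) = 0.443.
Since 0 < η < 1, this is a necessity.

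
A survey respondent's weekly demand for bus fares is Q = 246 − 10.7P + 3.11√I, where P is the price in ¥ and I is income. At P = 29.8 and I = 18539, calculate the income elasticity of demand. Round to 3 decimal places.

0.604

At P = 29.8, I = 18539: Q = 350.591.
Holding P constant, ∂Q/∂I = 3.11/(2√I) = 0.0114206.
η_I = (∂Q/∂I)·(I/Q) = 0.0114206 × (18539/350.591) = 0.604.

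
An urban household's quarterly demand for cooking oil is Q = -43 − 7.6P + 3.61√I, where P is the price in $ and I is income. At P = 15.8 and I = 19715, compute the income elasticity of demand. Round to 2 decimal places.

At P = 15.8, I = 19715: Q = 343.801.
Holding P constant, ∂Q/∂I = 3.61/(2√I) = 0.0128552.
η_I = (∂Q/∂I)·(I/Q) = 0.0128552 × (19715/343.801) = 0.74.

0.74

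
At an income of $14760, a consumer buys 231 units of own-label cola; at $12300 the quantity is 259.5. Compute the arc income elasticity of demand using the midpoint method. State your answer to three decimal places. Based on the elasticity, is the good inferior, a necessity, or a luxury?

-0.639 (inferior good)

ΔQ = 259.5 − 231 = 28.5; midpoint Q̄ = (231 + 259.5)/2 = 245.25.
ΔI = 12300 − 14760 = -2460; midpoint Ī = (14760 + 12300)/2 = 13530.
η = (ΔQ/Q̄) ÷ (ΔI/Ī) = (28.5/245.25) ÷ (-2460/13530) = -0.639.
η < 0 ⇒ inferior good.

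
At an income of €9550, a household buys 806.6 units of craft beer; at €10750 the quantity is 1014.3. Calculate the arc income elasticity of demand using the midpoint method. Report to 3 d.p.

1.930

ΔQ = 1014.3 − 806.6 = 207.7; midpoint Q̄ = (806.6 + 1014.3)/2 = 910.45.
ΔI = 10750 − 9550 = 1200; midpoint Ī = (9550 + 10750)/2 = 10150.
η = (ΔQ/Q̄) ÷ (ΔI/Ī) = (207.7/910.45) ÷ (1200/10150) = 1.930.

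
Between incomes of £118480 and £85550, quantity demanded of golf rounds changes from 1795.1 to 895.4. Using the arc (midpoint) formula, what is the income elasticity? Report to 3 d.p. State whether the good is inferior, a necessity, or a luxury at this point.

ΔQ = 895.4 − 1795.1 = -899.7; midpoint Q̄ = (1795.1 + 895.4)/2 = 1345.25.
ΔI = 85550 − 118480 = -32930; midpoint Ī = (118480 + 85550)/2 = 102015.
η = (ΔQ/Q̄) ÷ (ΔI/Ī) = (-899.7/1345.25) ÷ (-32930/102015) = 2.072.
η > 1 ⇒ luxury.

2.072 (luxury)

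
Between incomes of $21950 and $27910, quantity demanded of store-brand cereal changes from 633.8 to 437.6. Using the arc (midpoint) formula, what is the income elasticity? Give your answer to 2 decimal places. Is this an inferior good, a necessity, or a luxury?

-1.53 (inferior good)

ΔQ = 437.6 − 633.8 = -196.2; midpoint Q̄ = (633.8 + 437.6)/2 = 535.7.
ΔI = 27910 − 21950 = 5960; midpoint Ī = (21950 + 27910)/2 = 24930.
η = (ΔQ/Q̄) ÷ (ΔI/Ī) = (-196.2/535.7) ÷ (5960/24930) = -1.53.
η < 0 ⇒ inferior good.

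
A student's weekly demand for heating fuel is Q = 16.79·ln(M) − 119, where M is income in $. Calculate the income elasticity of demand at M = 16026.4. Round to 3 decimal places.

0.385

At M = 16026.4: Q = 43.561.
dQ/dM = 16.79/M = 0.00104765 at this income.
η = (dQ/dM)·(M/Q) = 0.00104765 × (16026.4/43.561) = 0.385.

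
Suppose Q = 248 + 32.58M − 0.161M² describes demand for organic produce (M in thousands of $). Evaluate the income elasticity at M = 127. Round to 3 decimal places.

At M = 127: Q = 1788.8910.
dQ/dM = 32.58 − 0.322M = -8.31400.
η = (dQ/dM)·(M/Q) = -8.31400 × (127/1788.8910) = -0.590.

-0.590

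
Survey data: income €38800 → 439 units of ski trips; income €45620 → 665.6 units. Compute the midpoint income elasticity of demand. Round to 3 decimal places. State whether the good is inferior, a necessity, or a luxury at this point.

2.539 (luxury)

ΔQ = 665.6 − 439 = 226.6; midpoint Q̄ = (439 + 665.6)/2 = 552.3.
ΔI = 45620 − 38800 = 6820; midpoint Ī = (38800 + 45620)/2 = 42210.
η = (ΔQ/Q̄) ÷ (ΔI/Ī) = (226.6/552.3) ÷ (6820/42210) = 2.539.
η > 1 ⇒ luxury.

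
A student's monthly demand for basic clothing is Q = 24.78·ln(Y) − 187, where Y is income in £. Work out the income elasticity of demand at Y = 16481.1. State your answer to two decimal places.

0.46

At Y = 16481.1: Q = 53.613.
dQ/dY = 24.78/Y = 0.00150354 at this income.
η = (dQ/dY)·(Y/Q) = 0.00150354 × (16481.1/53.613) = 0.46.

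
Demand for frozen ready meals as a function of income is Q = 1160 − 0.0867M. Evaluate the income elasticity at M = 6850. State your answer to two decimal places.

At M = 6850: Q = 566.105.
dQ/dM = −0.0867.
η = (dQ/dM)·(M/Q) = -0.0867 × (6850/566.105) = -1.05.

-1.05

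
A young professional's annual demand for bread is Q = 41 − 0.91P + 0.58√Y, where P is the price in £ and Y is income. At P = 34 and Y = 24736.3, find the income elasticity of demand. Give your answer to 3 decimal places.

At P = 34, Y = 24736.3: Q = 101.281.
Holding P constant, ∂Q/∂Y = 0.58/(2√Y) = 0.00184387.
η_Y = (∂Q/∂Y)·(Y/Q) = 0.00184387 × (24736.3/101.281) = 0.450.

0.450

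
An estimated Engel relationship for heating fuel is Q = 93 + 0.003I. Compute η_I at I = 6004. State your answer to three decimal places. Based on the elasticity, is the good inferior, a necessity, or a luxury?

0.162 (necessity)

At I = 6004: Q = 111.012.
dQ/dI = 0.003.
η = (dQ/dI)·(I/Q) = 0.003 × (6004/111.012) = 0.162.
Since 0 < η < 1, the good is a necessity.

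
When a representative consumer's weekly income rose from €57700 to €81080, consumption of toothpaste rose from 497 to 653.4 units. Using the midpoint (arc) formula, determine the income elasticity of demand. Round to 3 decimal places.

ΔQ = 653.4 − 497 = 156.4; midpoint Q̄ = (497 + 653.4)/2 = 575.2.
ΔI = 81080 − 57700 = 23380; midpoint Ī = (57700 + 81080)/2 = 69390.
η = (ΔQ/Q̄) ÷ (ΔI/Ī) = (156.4/575.2) ÷ (23380/69390) = 0.807.

0.807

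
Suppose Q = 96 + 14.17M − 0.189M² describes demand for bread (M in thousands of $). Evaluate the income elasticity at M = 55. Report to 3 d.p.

At M = 55: Q = 303.6250.
dQ/dM = 14.17 − 0.378M = -6.62000.
η = (dQ/dM)·(M/Q) = -6.62000 × (55/303.6250) = -1.199.

-1.199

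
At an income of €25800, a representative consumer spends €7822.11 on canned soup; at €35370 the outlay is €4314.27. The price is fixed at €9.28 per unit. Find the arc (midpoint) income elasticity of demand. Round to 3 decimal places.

With a constant price, Q₁ = 7822.11/9.28 = 842.900 and Q₂ = 4314.27/9.28 = 464.900 (equivalently, work directly with expenditure since P cancels).
Midpoint %ΔQ = (4314.27 − 7822.11)/6068.19 = -0.57807; midpoint %ΔI = (35370 − 25800)/30585 = 0.31290.
η = -0.57807 / 0.31290 = -1.847.

-1.847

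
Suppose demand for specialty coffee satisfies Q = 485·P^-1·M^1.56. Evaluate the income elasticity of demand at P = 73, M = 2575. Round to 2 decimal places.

1.56

For a multiplicative demand Q = A·P^α·M^β, the income elasticity is β everywhere.
Here β = 1.56, so η = 1.56.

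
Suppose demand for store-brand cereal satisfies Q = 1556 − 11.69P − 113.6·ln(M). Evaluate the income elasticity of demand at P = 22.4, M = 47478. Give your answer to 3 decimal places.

At P = 22.4, M = 47478: Q = 70.897.
Holding P constant, ∂Q/∂M = -113.6/M = -0.00239269.
η_M = (∂Q/∂M)·(M/Q) = -0.00239269 × (47478/70.897) = -1.602.

-1.602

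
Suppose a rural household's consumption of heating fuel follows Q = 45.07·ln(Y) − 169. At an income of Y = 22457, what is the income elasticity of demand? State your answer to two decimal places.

At Y = 22457: Q = 282.572.
dQ/dY = 45.07/Y = 0.00200695 at this income.
η = (dQ/dY)·(Y/Q) = 0.00200695 × (22457/282.572) = 0.16.

0.16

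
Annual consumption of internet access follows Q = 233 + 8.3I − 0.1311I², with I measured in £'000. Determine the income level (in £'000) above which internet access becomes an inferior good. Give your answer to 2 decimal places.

31.66

dQ/dI = 8.3 − 0.2622I.
The good is inferior where dQ/dI < 0. Setting dQ/dI = 0 gives I = 8.3 / 0.2622 = 31.66.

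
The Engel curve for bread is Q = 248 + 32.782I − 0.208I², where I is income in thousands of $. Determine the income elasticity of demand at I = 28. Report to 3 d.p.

0.590

At I = 28: Q = 1002.8240.
dQ/dI = 32.782 − 0.416I = 21.13400.
η = (dQ/dI)·(I/Q) = 21.13400 × (28/1002.8240) = 0.590.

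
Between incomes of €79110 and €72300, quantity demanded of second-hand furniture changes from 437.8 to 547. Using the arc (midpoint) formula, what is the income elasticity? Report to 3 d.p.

ΔQ = 547 − 437.8 = 109.2; midpoint Q̄ = (437.8 + 547)/2 = 492.4.
ΔI = 72300 − 79110 = -6810; midpoint Ī = (79110 + 72300)/2 = 75705.
η = (ΔQ/Q̄) ÷ (ΔI/Ī) = (109.2/492.4) ÷ (-6810/75705) = -2.465.

-2.465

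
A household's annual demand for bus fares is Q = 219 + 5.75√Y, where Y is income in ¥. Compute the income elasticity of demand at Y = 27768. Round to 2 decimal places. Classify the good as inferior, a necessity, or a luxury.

0.41 (necessity)

At Y = 27768: Q = 1177.165.
dQ/dY = 5.75/(2√Y) = 0.017253 at this income.
η = (dQ/dY)·(Y/Q) = 0.017253 × (27768/1177.165) = 0.41.
Since 0 < η < 1, the good is a necessity.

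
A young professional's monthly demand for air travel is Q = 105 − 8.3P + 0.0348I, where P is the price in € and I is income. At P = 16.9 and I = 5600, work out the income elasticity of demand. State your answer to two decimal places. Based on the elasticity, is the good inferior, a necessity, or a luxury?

At P = 16.9, I = 5600: Q = 159.610.
Holding P constant, ∂Q/∂I = 0.0348.
η_I = (∂Q/∂I)·(I/Q) = 0.0348 × (5600/159.610) = 1.22.
Since η > 1, this is a luxury.

1.22 (luxury)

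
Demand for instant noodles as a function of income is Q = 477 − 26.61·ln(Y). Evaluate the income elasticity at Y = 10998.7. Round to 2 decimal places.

-0.12

At Y = 10998.7: Q = 229.380.
dQ/dY = -26.61/Y = -0.00241938 at this income.
η = (dQ/dY)·(Y/Q) = -0.00241938 × (10998.7/229.380) = -0.12.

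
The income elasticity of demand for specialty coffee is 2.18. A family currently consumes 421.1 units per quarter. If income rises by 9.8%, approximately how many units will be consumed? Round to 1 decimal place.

511.1

%ΔQ ≈ η × %ΔI = 2.18 × 9.8% = 21.364%.
New Q ≈ 421.1 × (1 + 0.21364) = 511.1.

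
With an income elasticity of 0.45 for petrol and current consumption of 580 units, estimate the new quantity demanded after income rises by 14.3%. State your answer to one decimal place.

%ΔQ ≈ η × %ΔI = 0.45 × 14.3% = 6.435%.
New Q ≈ 580 × (1 + 0.06435) = 617.3.

617.3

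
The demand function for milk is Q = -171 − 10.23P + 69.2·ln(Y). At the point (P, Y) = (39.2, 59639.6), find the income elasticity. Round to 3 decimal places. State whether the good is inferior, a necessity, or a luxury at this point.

At P = 39.2, Y = 59639.6: Q = 188.912.
Holding P constant, ∂Q/∂Y = 69.2/Y = 0.0011603.
η_Y = (∂Q/∂Y)·(Y/Q) = 0.0011603 × (59639.6/188.912) = 0.366.
Since 0 < η < 1, this is a necessity.

0.366 (necessity)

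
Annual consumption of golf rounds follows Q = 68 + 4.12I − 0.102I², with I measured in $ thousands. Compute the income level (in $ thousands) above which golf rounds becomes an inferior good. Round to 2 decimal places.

dQ/dI = 4.12 − 0.204I.
The good is inferior where dQ/dI < 0. Setting dQ/dI = 0 gives I = 4.12 / 0.204 = 20.20.

20.20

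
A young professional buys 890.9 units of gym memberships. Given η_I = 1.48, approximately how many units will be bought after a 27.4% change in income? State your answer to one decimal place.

1252.2

%ΔQ ≈ η × %ΔI = 1.48 × 27.4% = 40.552%.
New Q ≈ 890.9 × (1 + 0.40552) = 1252.2.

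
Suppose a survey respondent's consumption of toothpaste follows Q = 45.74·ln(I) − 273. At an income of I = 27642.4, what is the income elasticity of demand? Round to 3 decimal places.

0.235

At I = 27642.4: Q = 194.788.
dQ/dI = 45.74/I = 0.0016547 at this income.
η = (dQ/dI)·(I/Q) = 0.0016547 × (27642.4/194.788) = 0.235.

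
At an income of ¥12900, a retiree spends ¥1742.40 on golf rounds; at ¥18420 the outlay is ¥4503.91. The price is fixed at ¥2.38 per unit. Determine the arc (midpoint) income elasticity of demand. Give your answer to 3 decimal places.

With a constant price, Q₁ = 1742.40/2.38 = 732.101 and Q₂ = 4503.91/2.38 = 1892.399 (equivalently, work directly with expenditure since P cancels).
Midpoint %ΔQ = (4503.91 − 1742.40)/3123.16 = 0.88421; midpoint %ΔI = (18420 − 12900)/15660 = 0.35249.
η = 0.88421 / 0.35249 = 2.508.

2.508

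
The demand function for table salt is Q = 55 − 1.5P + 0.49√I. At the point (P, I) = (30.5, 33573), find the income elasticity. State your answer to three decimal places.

At P = 30.5, I = 33573: Q = 99.032.
Holding P constant, ∂Q/∂I = 0.49/(2√I) = 0.00133712.
η_I = (∂Q/∂I)·(I/Q) = 0.00133712 × (33573/99.032) = 0.453.

0.453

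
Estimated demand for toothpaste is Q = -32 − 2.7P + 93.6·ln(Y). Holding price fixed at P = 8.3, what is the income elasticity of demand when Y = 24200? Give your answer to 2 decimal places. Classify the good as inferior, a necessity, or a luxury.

0.11 (necessity)

At P = 8.3, Y = 24200: Q = 890.399.
Holding P constant, ∂Q/∂Y = 93.6/Y = 0.00386777.
η_Y = (∂Q/∂Y)·(Y/Q) = 0.00386777 × (24200/890.399) = 0.11.
Since 0 < η < 1, this is a necessity.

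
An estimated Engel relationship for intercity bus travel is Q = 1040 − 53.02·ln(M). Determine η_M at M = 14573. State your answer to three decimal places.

At M = 14573: Q = 531.701.
dQ/dM = -53.02/M = -0.00363824 at this income.
η = (dQ/dM)·(M/Q) = -0.00363824 × (14573/531.701) = -0.100.

-0.100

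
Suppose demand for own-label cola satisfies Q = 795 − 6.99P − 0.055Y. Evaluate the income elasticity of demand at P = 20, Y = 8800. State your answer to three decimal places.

At P = 20, Y = 8800: Q = 171.200.
Holding P constant, ∂Q/∂Y = −0.055.
η_Y = (∂Q/∂Y)·(Y/Q) = -0.055 × (8800/171.200) = -2.827.

-2.827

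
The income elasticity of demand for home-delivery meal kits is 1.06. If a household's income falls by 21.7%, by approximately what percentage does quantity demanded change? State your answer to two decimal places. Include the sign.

-23.00%

%ΔQ ≈ η × %ΔI = 1.06 × (-21.7%) = -23.00%.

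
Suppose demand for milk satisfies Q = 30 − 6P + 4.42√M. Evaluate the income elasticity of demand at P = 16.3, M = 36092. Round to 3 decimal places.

0.544

At P = 16.3, M = 36092: Q = 771.907.
Holding P constant, ∂Q/∂M = 4.42/(2√M) = 0.0116329.
η_M = (∂Q/∂M)·(M/Q) = 0.0116329 × (36092/771.907) = 0.544.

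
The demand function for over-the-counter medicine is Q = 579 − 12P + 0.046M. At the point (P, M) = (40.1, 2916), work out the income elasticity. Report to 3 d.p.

0.578

At P = 40.1, M = 2916: Q = 231.936.
Holding P constant, ∂Q/∂M = 0.046.
η_M = (∂Q/∂M)·(M/Q) = 0.046 × (2916/231.936) = 0.578.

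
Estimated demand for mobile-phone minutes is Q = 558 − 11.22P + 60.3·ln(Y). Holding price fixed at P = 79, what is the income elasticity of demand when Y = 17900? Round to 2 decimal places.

At P = 79, Y = 17900: Q = 262.111.
Holding P constant, ∂Q/∂Y = 60.3/Y = 0.00336872.
η_Y = (∂Q/∂Y)·(Y/Q) = 0.00336872 × (17900/262.111) = 0.23.

0.23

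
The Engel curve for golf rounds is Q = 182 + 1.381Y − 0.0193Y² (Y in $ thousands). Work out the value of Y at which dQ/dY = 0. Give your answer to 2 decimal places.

35.78

dQ/dY = 1.381 − 0.0386Y.
The good is inferior where dQ/dY < 0. Setting dQ/dY = 0 gives Y = 1.381 / 0.0386 = 35.78.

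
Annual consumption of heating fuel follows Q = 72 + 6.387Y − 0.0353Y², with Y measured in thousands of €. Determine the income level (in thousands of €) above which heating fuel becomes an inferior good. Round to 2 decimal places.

90.47

dQ/dY = 6.387 − 0.0706Y.
The good is inferior where dQ/dY < 0. Setting dQ/dY = 0 gives Y = 6.387 / 0.0706 = 90.47.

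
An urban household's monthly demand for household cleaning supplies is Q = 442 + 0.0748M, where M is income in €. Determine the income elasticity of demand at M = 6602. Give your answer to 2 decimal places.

At M = 6602: Q = 935.830.
dQ/dM = 0.0748.
η = (dQ/dM)·(M/Q) = 0.0748 × (6602/935.830) = 0.53.

0.53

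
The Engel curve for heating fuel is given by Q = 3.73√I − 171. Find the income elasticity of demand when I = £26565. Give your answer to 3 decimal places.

At I = 26565: Q = 436.944.
dQ/dI = 3.73/(2√I) = 0.0114426 at this income.
η = (dQ/dI)·(I/Q) = 0.0114426 × (26565/436.944) = 0.696.

0.696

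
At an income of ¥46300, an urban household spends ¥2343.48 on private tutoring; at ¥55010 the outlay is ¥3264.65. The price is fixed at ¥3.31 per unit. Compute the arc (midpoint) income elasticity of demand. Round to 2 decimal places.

1.91

With a constant price, Q₁ = 2343.48/3.31 = 708.000 and Q₂ = 3264.65/3.31 = 986.299 (equivalently, work directly with expenditure since P cancels).
Midpoint %ΔQ = (3264.65 − 2343.48)/2804.07 = 0.32851; midpoint %ΔI = (55010 − 46300)/50655 = 0.17195.
η = 0.32851 / 0.17195 = 1.91.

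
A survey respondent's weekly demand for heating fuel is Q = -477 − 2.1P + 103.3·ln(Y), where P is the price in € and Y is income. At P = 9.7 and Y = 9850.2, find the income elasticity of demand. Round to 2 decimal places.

At P = 9.7, Y = 9850.2: Q = 452.499.
Holding P constant, ∂Q/∂Y = 103.3/Y = 0.0104871.
η_Y = (∂Q/∂Y)·(Y/Q) = 0.0104871 × (9850.2/452.499) = 0.23.

0.23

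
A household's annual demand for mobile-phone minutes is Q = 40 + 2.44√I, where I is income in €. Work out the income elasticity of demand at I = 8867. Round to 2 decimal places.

At I = 8867: Q = 269.762.
dQ/dI = 2.44/(2√I) = 0.012956 at this income.
η = (dQ/dI)·(I/Q) = 0.012956 × (8867/269.762) = 0.43.

0.43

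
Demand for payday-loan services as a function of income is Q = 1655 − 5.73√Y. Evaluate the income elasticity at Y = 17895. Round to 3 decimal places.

At Y = 17895: Q = 888.485.
dQ/dY = -5.73/(2√Y) = -0.021417 at this income.
η = (dQ/dY)·(Y/Q) = -0.021417 × (17895/888.485) = -0.431.

-0.431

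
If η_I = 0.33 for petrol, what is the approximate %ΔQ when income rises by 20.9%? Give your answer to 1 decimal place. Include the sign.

6.9%

%ΔQ ≈ η × %ΔI = 0.33 × 20.9% = 6.9%.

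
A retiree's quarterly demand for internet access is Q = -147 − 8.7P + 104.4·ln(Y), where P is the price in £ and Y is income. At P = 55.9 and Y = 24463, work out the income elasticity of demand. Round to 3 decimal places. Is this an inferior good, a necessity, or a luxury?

0.248 (necessity)

At P = 55.9, Y = 24463: Q = 421.623.
Holding P constant, ∂Q/∂Y = 104.4/Y = 0.00426767.
η_Y = (∂Q/∂Y)·(Y/Q) = 0.00426767 × (24463/421.623) = 0.248.
Since 0 < η < 1, this is a necessity.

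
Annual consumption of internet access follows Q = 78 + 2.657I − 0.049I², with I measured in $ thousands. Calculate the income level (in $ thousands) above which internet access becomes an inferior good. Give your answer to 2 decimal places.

27.11

dQ/dI = 2.657 − 0.098I.
The good is inferior where dQ/dI < 0. Setting dQ/dI = 0 gives I = 2.657 / 0.098 = 27.11.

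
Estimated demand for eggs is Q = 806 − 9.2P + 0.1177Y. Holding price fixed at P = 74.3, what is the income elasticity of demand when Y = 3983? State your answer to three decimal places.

At P = 74.3, Y = 3983: Q = 591.239.
Holding P constant, ∂Q/∂Y = 0.1177.
η_Y = (∂Q/∂Y)·(Y/Q) = 0.1177 × (3983/591.239) = 0.793.

0.793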